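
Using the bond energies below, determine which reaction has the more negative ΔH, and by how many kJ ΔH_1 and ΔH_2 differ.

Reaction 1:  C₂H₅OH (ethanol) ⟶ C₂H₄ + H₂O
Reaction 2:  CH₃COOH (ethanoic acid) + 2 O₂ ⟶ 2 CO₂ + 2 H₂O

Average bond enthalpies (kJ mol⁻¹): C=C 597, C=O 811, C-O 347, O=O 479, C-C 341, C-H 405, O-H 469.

Reaction 1:
  Bonds broken (reactants):
    C-C: 1 × 341 = 341
    C-H: 5 × 405 = 2025
    C-O: 1 × 347 = 347
    O-H: 1 × 469 = 469
    Σ(broken) = 3182 kJ
  Bonds formed (products):
    C-H: 4 × 405 = 1620
    C=C: 1 × 597 = 597
    O-H: 2 × 469 = 938
    Σ(formed) = 3155 kJ
  ΔH_1 = 3182 − 3155 = +27 kJ
Reaction 2:
  Bonds broken (reactants):
    C-C: 1 × 341 = 341
    C-H: 3 × 405 = 1215
    C-O: 1 × 347 = 347
    C=O: 1 × 811 = 811
    O-H: 1 × 469 = 469
    O=O: 2 × 479 = 958
    Σ(broken) = 4141 kJ
  Bonds formed (products):
    C=O: 4 × 811 = 3244
    O-H: 4 × 469 = 1876
    Σ(formed) = 5120 kJ
  ΔH_2 = 4141 − 5120 = −979 kJ
ΔH_1 − ΔH_2 = +1006 kJ, so reaction 2 has the more negative ΔH; |ΔH_1 − ΔH_2| = 1006 kJ.

Reaction 2, by 1006 kJ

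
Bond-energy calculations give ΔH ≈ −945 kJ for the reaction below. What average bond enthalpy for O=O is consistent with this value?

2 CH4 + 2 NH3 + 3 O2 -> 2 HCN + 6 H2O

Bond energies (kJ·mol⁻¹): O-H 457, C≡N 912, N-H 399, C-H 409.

D(O=O) ≈ 505 kJ/mol

Let D be the O=O bond energy.
Σ(broken) = 8×409 + 6×399 + 3×D = 5666 + 3D
Σ(formed) = 2×912 + 2×409 + 12×457 = 8126
ΔH = Σ(broken) − Σ(formed) = (5666 + 3D) − (8126) = −2460 + 3D
Setting this equal to −945 kJ gives 3D = 1515, so D = 505 kJ/mol.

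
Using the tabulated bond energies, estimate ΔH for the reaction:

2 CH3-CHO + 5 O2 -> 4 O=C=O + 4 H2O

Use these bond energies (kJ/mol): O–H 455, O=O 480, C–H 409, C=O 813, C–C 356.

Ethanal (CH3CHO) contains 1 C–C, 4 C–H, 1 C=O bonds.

ΔH ≈ −2134 kJ

Bonds broken (reactants):
  C–C: 2 × 356 = 712
  C–H: 8 × 409 = 3272
  C=O: 2 × 813 = 1626
  O=O: 5 × 480 = 2400
  Σ(broken) = 8010 kJ
Bonds formed (products):
  C=O: 8 × 813 = 6504
  O–H: 8 × 455 = 3640
  Σ(formed) = 10144 kJ
ΔH = Σ(broken) − Σ(formed) = 8010 − 10144 = −2134 kJ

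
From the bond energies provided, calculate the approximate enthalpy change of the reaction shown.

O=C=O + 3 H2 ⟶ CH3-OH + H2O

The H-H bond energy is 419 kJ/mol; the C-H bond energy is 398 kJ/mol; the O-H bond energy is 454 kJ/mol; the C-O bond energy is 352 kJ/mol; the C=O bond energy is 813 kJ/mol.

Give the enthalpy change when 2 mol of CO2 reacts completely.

ΔH = −50 kJ

Bonds broken (reactants):
  C=O: 2 × 813 = 1626
  H-H: 3 × 419 = 1257
  Σ(broken) = 2883 kJ
Bonds formed (products):
  C-H: 3 × 398 = 1194
  C-O: 1 × 352 = 352
  O-H: 3 × 454 = 1362
  Σ(formed) = 2908 kJ
ΔH = Σ(broken) − Σ(formed) = 2883 − 2908 = −25 kJ
For 2× the reaction as written: 2 × (−25) = −50 kJ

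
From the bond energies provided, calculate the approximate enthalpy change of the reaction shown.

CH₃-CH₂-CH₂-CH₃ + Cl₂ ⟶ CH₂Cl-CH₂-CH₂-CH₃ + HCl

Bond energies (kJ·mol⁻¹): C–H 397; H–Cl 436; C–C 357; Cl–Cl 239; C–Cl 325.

ΔH ≈ −125 kJ

Bonds broken (reactants):
  C–C: 3 × 357 = 1071
  C–H: 10 × 397 = 3970
  Cl–Cl: 1 × 239 = 239
  Σ(broken) = 5280 kJ
Bonds formed (products):
  C–C: 3 × 357 = 1071
  C–Cl: 1 × 325 = 325
  C–H: 9 × 397 = 3573
  H–Cl: 1 × 436 = 436
  Σ(formed) = 5405 kJ
ΔH = Σ(broken) − Σ(formed) = 5280 − 5405 = −125 kJ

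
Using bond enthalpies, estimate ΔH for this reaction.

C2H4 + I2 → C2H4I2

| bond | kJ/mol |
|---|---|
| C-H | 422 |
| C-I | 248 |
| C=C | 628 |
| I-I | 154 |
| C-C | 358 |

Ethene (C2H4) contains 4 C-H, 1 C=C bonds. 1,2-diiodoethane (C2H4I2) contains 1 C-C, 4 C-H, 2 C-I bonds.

ΔH ≈ −72 kJ

Bonds broken (reactants):
  C-H: 4 × 422 = 1688
  C=C: 1 × 628 = 628
  I-I: 1 × 154 = 154
  Σ(broken) = 2470 kJ
Bonds formed (products):
  C-C: 1 × 358 = 358
  C-H: 4 × 422 = 1688
  C-I: 2 × 248 = 496
  Σ(formed) = 2542 kJ
ΔH = Σ(broken) − Σ(formed) = 2470 − 2542 = −72 kJ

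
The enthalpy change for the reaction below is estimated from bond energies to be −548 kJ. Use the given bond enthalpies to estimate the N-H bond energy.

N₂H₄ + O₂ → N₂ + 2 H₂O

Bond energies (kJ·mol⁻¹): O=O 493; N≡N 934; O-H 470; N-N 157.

D(N-H) ≈ 404 kJ/mol

Let D be the N-H bond energy.
Σ(broken) = 4×D + 1×157 + 1×493 = 650 + 4D
Σ(formed) = 1×934 + 4×470 = 2814
ΔH = Σ(broken) − Σ(formed) = (650 + 4D) − (2814) = −2164 + 4D
Setting this equal to −548 kJ gives 4D = 1616, so D = 404 kJ/mol.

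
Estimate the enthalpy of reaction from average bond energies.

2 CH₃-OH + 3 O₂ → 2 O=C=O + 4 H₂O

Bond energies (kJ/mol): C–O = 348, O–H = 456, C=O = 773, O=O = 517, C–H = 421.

Bonds broken (reactants):
  C–H: 6 × 421 = 2526
  C–O: 2 × 348 = 696
  O–H: 2 × 456 = 912
  O=O: 3 × 517 = 1551
  Σ(broken) = 5685 kJ
Bonds formed (products):
  C=O: 4 × 773 = 3092
  O–H: 8 × 456 = 3648
  Σ(formed) = 6740 kJ
ΔH = Σ(broken) − Σ(formed) = 5685 − 6740 = −1055 kJ

ΔH ≈ −1055 kJ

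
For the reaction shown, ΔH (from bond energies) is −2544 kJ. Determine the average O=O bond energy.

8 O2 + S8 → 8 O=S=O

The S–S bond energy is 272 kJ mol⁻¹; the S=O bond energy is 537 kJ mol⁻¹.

Let D be the O=O bond energy.
Σ(broken) = 8×D + 8×272 = 2176 + 8D
Σ(formed) = 16×537 = 8592
ΔH = Σ(broken) − Σ(formed) = (2176 + 8D) − (8592) = −6416 + 8D
Setting this equal to −2544 kJ gives 8D = 3872, so D = 484 kJ/mol.

D(O=O) ≈ 484 kJ/mol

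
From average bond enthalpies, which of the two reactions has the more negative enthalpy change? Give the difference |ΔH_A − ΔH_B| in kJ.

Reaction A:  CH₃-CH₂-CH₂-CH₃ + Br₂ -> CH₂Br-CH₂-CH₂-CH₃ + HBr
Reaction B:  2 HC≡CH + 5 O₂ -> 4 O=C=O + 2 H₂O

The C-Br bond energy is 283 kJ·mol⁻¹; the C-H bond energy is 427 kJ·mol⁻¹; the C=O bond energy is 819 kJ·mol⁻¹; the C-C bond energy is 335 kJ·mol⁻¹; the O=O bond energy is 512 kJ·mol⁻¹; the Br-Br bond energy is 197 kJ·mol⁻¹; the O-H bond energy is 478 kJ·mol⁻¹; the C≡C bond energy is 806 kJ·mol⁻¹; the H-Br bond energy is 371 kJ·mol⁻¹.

Reaction B, by 2554 kJ

Reaction A:
  Bonds broken (reactants):
    Br-Br: 1 × 197 = 197
    C-C: 3 × 335 = 1005
    C-H: 10 × 427 = 4270
    Σ(broken) = 5472 kJ
  Bonds formed (products):
    C-Br: 1 × 283 = 283
    C-C: 3 × 335 = 1005
    C-H: 9 × 427 = 3843
    H-Br: 1 × 371 = 371
    Σ(formed) = 5502 kJ
  ΔH_A = 5472 − 5502 = −30 kJ
Reaction B:
  Bonds broken (reactants):
    C≡C: 2 × 806 = 1612
    C-H: 4 × 427 = 1708
    O=O: 5 × 512 = 2560
    Σ(broken) = 5880 kJ
  Bonds formed (products):
    C=O: 8 × 819 = 6552
    O-H: 4 × 478 = 1912
    Σ(formed) = 8464 kJ
  ΔH_B = 5880 − 8464 = −2584 kJ
ΔH_A − ΔH_B = +2554 kJ, so reaction B has the more negative ΔH; |ΔH_A − ΔH_B| = 2554 kJ.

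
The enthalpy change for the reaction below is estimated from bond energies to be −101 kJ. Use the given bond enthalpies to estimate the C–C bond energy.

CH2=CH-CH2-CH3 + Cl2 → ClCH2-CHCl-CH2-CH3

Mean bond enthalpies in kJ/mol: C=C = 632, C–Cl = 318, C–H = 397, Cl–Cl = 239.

Let D be the C–C bond energy.
Σ(broken) = 2×D + 8×397 + 1×632 + 1×239 = 4047 + 2D
Σ(formed) = 3×D + 2×318 + 8×397 = 3812 + 3D
ΔH = Σ(broken) − Σ(formed) = (4047 + 2D) − (3812 + 3D) = +235 − D
Setting this equal to −101 kJ gives D = 336 kJ/mol.

D(C–C) ≈ 336 kJ/mol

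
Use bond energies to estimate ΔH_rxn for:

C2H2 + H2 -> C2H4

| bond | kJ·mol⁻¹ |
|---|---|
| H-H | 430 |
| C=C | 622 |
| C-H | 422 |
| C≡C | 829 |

Bonds broken (reactants):
  C≡C: 1 × 829 = 829
  C-H: 2 × 422 = 844
  H-H: 1 × 430 = 430
  Σ(broken) = 2103 kJ
Bonds formed (products):
  C-H: 4 × 422 = 1688
  C=C: 1 × 622 = 622
  Σ(formed) = 2310 kJ
ΔH = Σ(broken) − Σ(formed) = 2103 − 2310 = −207 kJ

ΔH ≈ −207 kJ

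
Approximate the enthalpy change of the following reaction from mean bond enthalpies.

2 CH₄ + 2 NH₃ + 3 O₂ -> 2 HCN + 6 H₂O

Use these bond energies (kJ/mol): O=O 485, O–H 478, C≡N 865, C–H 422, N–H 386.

Bonds broken (reactants):
  C–H: 8 × 422 = 3376
  N–H: 6 × 386 = 2316
  O=O: 3 × 485 = 1455
  Σ(broken) = 7147 kJ
Bonds formed (products):
  C≡N: 2 × 865 = 1730
  C–H: 2 × 422 = 844
  O–H: 12 × 478 = 5736
  Σ(formed) = 8310 kJ
ΔH = Σ(broken) − Σ(formed) = 7147 − 8310 = −1163 kJ

ΔH ≈ −1163 kJ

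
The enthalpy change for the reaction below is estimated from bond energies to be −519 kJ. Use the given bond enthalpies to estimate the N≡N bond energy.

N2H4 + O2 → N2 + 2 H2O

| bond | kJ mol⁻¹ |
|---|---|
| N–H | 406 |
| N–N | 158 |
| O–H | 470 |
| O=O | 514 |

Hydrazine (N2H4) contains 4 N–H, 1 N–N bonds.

D(N≡N) ≈ 935 kJ/mol

Let D be the N≡N bond energy.
Σ(broken) = 4×406 + 1×158 + 1×514 = 2296
Σ(formed) = 1×D + 4×470 = 1880 + D
ΔH = Σ(broken) − Σ(formed) = (2296) − (1880 + D) = +416 − D
Setting this equal to −519 kJ gives D = 935 kJ/mol.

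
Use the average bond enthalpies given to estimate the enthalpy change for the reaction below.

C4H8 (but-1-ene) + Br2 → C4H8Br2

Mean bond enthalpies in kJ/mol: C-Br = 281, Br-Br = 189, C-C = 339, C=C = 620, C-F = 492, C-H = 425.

ΔH ≈ −92 kJ

Bonds broken (reactants):
  Br-Br: 1 × 189 = 189
  C-C: 2 × 339 = 678
  C-H: 8 × 425 = 3400
  C=C: 1 × 620 = 620
  Σ(broken) = 4887 kJ
Bonds formed (products):
  C-Br: 2 × 281 = 562
  C-C: 3 × 339 = 1017
  C-H: 8 × 425 = 3400
  Σ(formed) = 4979 kJ
ΔH = Σ(broken) − Σ(formed) = 4887 − 4979 = −92 kJ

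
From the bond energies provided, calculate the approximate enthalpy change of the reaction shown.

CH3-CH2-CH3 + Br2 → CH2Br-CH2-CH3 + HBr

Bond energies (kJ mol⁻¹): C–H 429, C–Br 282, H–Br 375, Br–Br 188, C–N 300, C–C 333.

ΔH ≈ −40 kJ

Bonds broken (reactants):
  Br–Br: 1 × 188 = 188
  C–C: 2 × 333 = 666
  C–H: 8 × 429 = 3432
  Σ(broken) = 4286 kJ
Bonds formed (products):
  C–Br: 1 × 282 = 282
  C–C: 2 × 333 = 666
  C–H: 7 × 429 = 3003
  H–Br: 1 × 375 = 375
  Σ(formed) = 4326 kJ
ΔH = Σ(broken) − Σ(formed) = 4286 − 4326 = −40 kJ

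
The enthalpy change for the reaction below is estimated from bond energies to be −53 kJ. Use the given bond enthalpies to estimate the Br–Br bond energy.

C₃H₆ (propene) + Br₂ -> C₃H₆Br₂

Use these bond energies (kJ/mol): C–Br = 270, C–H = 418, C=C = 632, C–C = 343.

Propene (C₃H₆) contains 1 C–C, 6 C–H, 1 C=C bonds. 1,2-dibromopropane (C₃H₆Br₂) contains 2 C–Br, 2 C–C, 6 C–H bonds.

D(Br–Br) ≈ 198 kJ/mol

Let D be the Br–Br bond energy.
Σ(broken) = 1×D + 1×343 + 6×418 + 1×632 = 3483 + D
Σ(formed) = 2×270 + 2×343 + 6×418 = 3734
ΔH = Σ(broken) − Σ(formed) = (3483 + D) − (3734) = −251 + D
Setting this equal to −53 kJ gives D = 198 kJ/mol.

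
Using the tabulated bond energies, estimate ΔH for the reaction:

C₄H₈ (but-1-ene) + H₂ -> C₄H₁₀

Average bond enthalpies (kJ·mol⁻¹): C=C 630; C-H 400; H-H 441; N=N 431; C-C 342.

ΔH ≈ −71 kJ

Bonds broken (reactants):
  C-C: 2 × 342 = 684
  C-H: 8 × 400 = 3200
  C=C: 1 × 630 = 630
  H-H: 1 × 441 = 441
  Σ(broken) = 4955 kJ
Bonds formed (products):
  C-C: 3 × 342 = 1026
  C-H: 10 × 400 = 4000
  Σ(formed) = 5026 kJ
ΔH = Σ(broken) − Σ(formed) = 4955 − 5026 = −71 kJ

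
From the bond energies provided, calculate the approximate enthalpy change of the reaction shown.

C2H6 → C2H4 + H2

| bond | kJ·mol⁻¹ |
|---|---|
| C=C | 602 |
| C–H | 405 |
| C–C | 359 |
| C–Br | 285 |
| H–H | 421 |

ΔH ≈ +146 kJ

Bonds broken (reactants):
  C–C: 1 × 359 = 359
  C–H: 6 × 405 = 2430
  Σ(broken) = 2789 kJ
Bonds formed (products):
  C–H: 4 × 405 = 1620
  C=C: 1 × 602 = 602
  H–H: 1 × 421 = 421
  Σ(formed) = 2643 kJ
ΔH = Σ(broken) − Σ(formed) = 2789 − 2643 = +146 kJ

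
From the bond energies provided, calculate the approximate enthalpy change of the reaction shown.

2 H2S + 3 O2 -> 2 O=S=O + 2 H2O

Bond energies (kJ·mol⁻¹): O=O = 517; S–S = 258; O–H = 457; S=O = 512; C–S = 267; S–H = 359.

ΔH ≈ −889 kJ

Bonds broken (reactants):
  O=O: 3 × 517 = 1551
  S–H: 4 × 359 = 1436
  Σ(broken) = 2987 kJ
Bonds formed (products):
  O–H: 4 × 457 = 1828
  S=O: 4 × 512 = 2048
  Σ(formed) = 3876 kJ
ΔH = Σ(broken) − Σ(formed) = 2987 − 3876 = −889 kJ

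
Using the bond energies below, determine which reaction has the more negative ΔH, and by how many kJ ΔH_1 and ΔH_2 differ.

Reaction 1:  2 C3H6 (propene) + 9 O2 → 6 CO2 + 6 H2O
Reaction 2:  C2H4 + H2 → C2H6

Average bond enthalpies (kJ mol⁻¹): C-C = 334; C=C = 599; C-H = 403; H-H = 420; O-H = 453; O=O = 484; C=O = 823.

Reaction 1, by 4133 kJ

Reaction 1:
  Bonds broken (reactants):
    C-C: 2 × 334 = 668
    C-H: 12 × 403 = 4836
    C=C: 2 × 599 = 1198
    O=O: 9 × 484 = 4356
    Σ(broken) = 11058 kJ
  Bonds formed (products):
    C=O: 12 × 823 = 9876
    O-H: 12 × 453 = 5436
    Σ(formed) = 15312 kJ
  ΔH_1 = 11058 − 15312 = −4254 kJ
Reaction 2:
  Bonds broken (reactants):
    C-H: 4 × 403 = 1612
    C=C: 1 × 599 = 599
    H-H: 1 × 420 = 420
    Σ(broken) = 2631 kJ
  Bonds formed (products):
    C-C: 1 × 334 = 334
    C-H: 6 × 403 = 2418
    Σ(formed) = 2752 kJ
  ΔH_2 = 2631 − 2752 = −121 kJ
ΔH_1 − ΔH_2 = −4133 kJ, so reaction 1 has the more negative ΔH; |ΔH_1 − ΔH_2| = 4133 kJ.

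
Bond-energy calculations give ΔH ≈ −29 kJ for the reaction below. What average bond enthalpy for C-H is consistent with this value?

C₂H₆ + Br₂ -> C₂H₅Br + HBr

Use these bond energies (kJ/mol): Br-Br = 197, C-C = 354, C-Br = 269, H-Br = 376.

Let D be the C-H bond energy.
Σ(broken) = 1×197 + 1×354 + 6×D = 551 + 6D
Σ(formed) = 1×269 + 1×354 + 5×D + 1×376 = 999 + 5D
ΔH = Σ(broken) − Σ(formed) = (551 + 6D) − (999 + 5D) = −448 + D
Setting this equal to −29 kJ gives D = 419 kJ/mol.

D(C-H) ≈ 419 kJ/mol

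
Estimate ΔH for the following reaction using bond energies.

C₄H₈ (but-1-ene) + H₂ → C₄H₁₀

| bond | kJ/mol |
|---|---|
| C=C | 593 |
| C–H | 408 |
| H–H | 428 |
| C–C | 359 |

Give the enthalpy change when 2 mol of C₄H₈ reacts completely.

ΔH = −308 kJ

Bonds broken (reactants):
  C–C: 2 × 359 = 718
  C–H: 8 × 408 = 3264
  C=C: 1 × 593 = 593
  H–H: 1 × 428 = 428
  Σ(broken) = 5003 kJ
Bonds formed (products):
  C–C: 3 × 359 = 1077
  C–H: 10 × 408 = 4080
  Σ(formed) = 5157 kJ
ΔH = Σ(broken) − Σ(formed) = 5003 − 5157 = −154 kJ
For 2× the reaction as written: 2 × (−154) = −308 kJ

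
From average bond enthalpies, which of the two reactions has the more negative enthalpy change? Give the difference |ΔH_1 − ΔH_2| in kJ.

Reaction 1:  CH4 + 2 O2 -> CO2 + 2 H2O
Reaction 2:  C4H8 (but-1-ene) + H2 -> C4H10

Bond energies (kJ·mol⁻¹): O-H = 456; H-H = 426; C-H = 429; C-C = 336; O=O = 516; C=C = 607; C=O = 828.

Reaction 1:
  Bonds broken (reactants):
    C-H: 4 × 429 = 1716
    O=O: 2 × 516 = 1032
    Σ(broken) = 2748 kJ
  Bonds formed (products):
    C=O: 2 × 828 = 1656
    O-H: 4 × 456 = 1824
    Σ(formed) = 3480 kJ
  ΔH_1 = 2748 − 3480 = −732 kJ
Reaction 2:
  Bonds broken (reactants):
    C-C: 2 × 336 = 672
    C-H: 8 × 429 = 3432
    C=C: 1 × 607 = 607
    H-H: 1 × 426 = 426
    Σ(broken) = 5137 kJ
  Bonds formed (products):
    C-C: 3 × 336 = 1008
    C-H: 10 × 429 = 4290
    Σ(formed) = 5298 kJ
  ΔH_2 = 5137 − 5298 = −161 kJ
ΔH_1 − ΔH_2 = −571 kJ, so reaction 1 has the more negative ΔH; |ΔH_1 − ΔH_2| = 571 kJ.

Reaction 1, by 571 kJ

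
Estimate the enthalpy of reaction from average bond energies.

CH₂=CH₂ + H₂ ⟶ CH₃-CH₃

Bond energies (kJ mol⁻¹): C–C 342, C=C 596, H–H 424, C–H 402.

ΔH ≈ −126 kJ

Bonds broken (reactants):
  C–H: 4 × 402 = 1608
  C=C: 1 × 596 = 596
  H–H: 1 × 424 = 424
  Σ(broken) = 2628 kJ
Bonds formed (products):
  C–C: 1 × 342 = 342
  C–H: 6 × 402 = 2412
  Σ(formed) = 2754 kJ
ΔH = Σ(broken) − Σ(formed) = 2628 − 2754 = −126 kJ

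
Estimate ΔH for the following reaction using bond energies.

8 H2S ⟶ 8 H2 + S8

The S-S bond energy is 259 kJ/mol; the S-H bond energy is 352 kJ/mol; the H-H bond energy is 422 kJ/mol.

ΔH ≈ +184 kJ

Bonds broken (reactants):
  S-H: 16 × 352 = 5632
  Σ(broken) = 5632 kJ
Bonds formed (products):
  H-H: 8 × 422 = 3376
  S-S: 8 × 259 = 2072
  Σ(formed) = 5448 kJ
ΔH = Σ(broken) − Σ(formed) = 5632 − 5448 = +184 kJ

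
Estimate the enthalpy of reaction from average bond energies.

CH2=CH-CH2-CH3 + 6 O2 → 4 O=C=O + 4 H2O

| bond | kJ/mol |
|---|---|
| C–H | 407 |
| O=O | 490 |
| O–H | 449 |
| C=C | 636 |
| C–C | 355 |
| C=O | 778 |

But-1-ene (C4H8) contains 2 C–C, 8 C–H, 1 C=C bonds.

Bonds broken (reactants):
  C–C: 2 × 355 = 710
  C–H: 8 × 407 = 3256
  C=C: 1 × 636 = 636
  O=O: 6 × 490 = 2940
  Σ(broken) = 7542 kJ
Bonds formed (products):
  C=O: 8 × 778 = 6224
  O–H: 8 × 449 = 3592
  Σ(formed) = 9816 kJ
ΔH = Σ(broken) − Σ(formed) = 7542 − 9816 = −2274 kJ

ΔH ≈ −2274 kJ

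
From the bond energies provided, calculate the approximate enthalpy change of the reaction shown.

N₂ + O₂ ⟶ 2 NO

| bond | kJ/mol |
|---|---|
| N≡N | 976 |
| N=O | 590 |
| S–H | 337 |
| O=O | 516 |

Bonds broken (reactants):
  N≡N: 1 × 976 = 976
  O=O: 1 × 516 = 516
  Σ(broken) = 1492 kJ
Bonds formed (products):
  N=O: 2 × 590 = 1180
  Σ(formed) = 1180 kJ
ΔH = Σ(broken) − Σ(formed) = 1492 − 1180 = +312 kJ

ΔH ≈ +312 kJ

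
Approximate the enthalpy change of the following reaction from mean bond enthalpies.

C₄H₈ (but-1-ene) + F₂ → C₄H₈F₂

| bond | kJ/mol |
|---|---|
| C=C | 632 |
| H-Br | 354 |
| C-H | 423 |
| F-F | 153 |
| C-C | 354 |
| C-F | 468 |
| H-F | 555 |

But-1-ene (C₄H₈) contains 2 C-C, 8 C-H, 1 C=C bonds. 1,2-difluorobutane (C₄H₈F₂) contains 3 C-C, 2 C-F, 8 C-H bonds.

Bonds broken (reactants):
  C-C: 2 × 354 = 708
  C-H: 8 × 423 = 3384
  C=C: 1 × 632 = 632
  F-F: 1 × 153 = 153
  Σ(broken) = 4877 kJ
Bonds formed (products):
  C-C: 3 × 354 = 1062
  C-F: 2 × 468 = 936
  C-H: 8 × 423 = 3384
  Σ(formed) = 5382 kJ
ΔH = Σ(broken) − Σ(formed) = 4877 − 5382 = −505 kJ

ΔH ≈ −505 kJ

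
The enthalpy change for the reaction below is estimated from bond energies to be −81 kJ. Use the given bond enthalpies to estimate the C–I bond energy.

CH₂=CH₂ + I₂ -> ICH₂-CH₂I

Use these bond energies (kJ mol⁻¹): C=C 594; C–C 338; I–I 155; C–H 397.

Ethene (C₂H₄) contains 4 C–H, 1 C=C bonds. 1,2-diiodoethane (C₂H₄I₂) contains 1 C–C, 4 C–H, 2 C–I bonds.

D(C–I) ≈ 246 kJ/mol

Let D be the C–I bond energy.
Σ(broken) = 4×397 + 1×594 + 1×155 = 2337
Σ(formed) = 1×338 + 4×397 + 2×D = 1926 + 2D
ΔH = Σ(broken) − Σ(formed) = (2337) − (1926 + 2D) = +411 − 2D
Setting this equal to −81 kJ gives 2D = 492, so D = 246 kJ/mol.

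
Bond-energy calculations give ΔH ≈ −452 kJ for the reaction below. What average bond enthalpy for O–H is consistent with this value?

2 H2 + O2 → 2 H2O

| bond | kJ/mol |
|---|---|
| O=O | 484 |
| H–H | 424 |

Let D be the O–H bond energy.
Σ(broken) = 2×424 + 1×484 = 1332
Σ(formed) = 4×D = 4D
ΔH = Σ(broken) − Σ(formed) = (1332) − (4D) = +1332 − 4D
Setting this equal to −452 kJ gives 4D = 1784, so D = 446 kJ/mol.

D(O–H) ≈ 446 kJ/mol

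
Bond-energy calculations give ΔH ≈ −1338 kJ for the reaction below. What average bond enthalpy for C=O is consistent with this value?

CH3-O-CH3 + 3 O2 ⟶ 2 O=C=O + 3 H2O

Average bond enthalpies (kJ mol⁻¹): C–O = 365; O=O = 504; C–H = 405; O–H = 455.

D(C=O) ≈ 820 kJ/mol

Let D be the C=O bond energy.
Σ(broken) = 6×405 + 2×365 + 3×504 = 4672
Σ(formed) = 4×D + 6×455 = 2730 + 4D
ΔH = Σ(broken) − Σ(formed) = (4672) − (2730 + 4D) = +1942 − 4D
Setting this equal to −1338 kJ gives 4D = 3280, so D = 820 kJ/mol.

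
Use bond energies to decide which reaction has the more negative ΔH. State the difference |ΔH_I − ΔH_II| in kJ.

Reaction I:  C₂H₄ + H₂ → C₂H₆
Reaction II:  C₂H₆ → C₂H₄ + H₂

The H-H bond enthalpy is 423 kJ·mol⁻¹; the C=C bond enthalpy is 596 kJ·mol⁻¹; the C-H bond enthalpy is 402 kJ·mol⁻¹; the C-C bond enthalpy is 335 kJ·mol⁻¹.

Reaction I, by 240 kJ

Reaction I:
  Bonds broken (reactants):
    C-H: 4 × 402 = 1608
    C=C: 1 × 596 = 596
    H-H: 1 × 423 = 423
    Σ(broken) = 2627 kJ
  Bonds formed (products):
    C-C: 1 × 335 = 335
    C-H: 6 × 402 = 2412
    Σ(formed) = 2747 kJ
  ΔH_I = 2627 − 2747 = −120 kJ
Reaction II:
  Bonds broken (reactants):
    C-C: 1 × 335 = 335
    C-H: 6 × 402 = 2412
    Σ(broken) = 2747 kJ
  Bonds formed (products):
    C-H: 4 × 402 = 1608
    C=C: 1 × 596 = 596
    H-H: 1 × 423 = 423
    Σ(formed) = 2627 kJ
  ΔH_II = 2747 − 2627 = +120 kJ
ΔH_I − ΔH_II = −240 kJ, so reaction I has the more negative ΔH; |ΔH_I − ΔH_II| = 240 kJ.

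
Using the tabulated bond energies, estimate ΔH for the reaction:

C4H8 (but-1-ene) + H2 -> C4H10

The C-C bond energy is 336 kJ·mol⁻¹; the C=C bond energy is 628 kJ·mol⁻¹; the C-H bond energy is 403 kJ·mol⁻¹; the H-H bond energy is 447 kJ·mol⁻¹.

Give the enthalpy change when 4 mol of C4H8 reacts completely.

Bonds broken (reactants):
  C-C: 2 × 336 = 672
  C-H: 8 × 403 = 3224
  C=C: 1 × 628 = 628
  H-H: 1 × 447 = 447
  Σ(broken) = 4971 kJ
Bonds formed (products):
  C-C: 3 × 336 = 1008
  C-H: 10 × 403 = 4030
  Σ(formed) = 5038 kJ
ΔH = Σ(broken) − Σ(formed) = 4971 − 5038 = −67 kJ
For 4× the reaction as written: 4 × (−67) = −268 kJ

ΔH = −268 kJ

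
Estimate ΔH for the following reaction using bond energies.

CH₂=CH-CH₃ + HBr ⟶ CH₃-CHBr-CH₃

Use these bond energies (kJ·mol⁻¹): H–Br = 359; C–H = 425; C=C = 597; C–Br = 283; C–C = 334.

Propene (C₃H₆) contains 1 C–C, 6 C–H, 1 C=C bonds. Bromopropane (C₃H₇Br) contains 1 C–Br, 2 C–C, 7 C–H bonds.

Bonds broken (reactants):
  C–C: 1 × 334 = 334
  C–H: 6 × 425 = 2550
  C=C: 1 × 597 = 597
  H–Br: 1 × 359 = 359
  Σ(broken) = 3840 kJ
Bonds formed (products):
  C–Br: 1 × 283 = 283
  C–C: 2 × 334 = 668
  C–H: 7 × 425 = 2975
  Σ(formed) = 3926 kJ
ΔH = Σ(broken) − Σ(formed) = 3840 − 3926 = −86 kJ

ΔH ≈ −86 kJ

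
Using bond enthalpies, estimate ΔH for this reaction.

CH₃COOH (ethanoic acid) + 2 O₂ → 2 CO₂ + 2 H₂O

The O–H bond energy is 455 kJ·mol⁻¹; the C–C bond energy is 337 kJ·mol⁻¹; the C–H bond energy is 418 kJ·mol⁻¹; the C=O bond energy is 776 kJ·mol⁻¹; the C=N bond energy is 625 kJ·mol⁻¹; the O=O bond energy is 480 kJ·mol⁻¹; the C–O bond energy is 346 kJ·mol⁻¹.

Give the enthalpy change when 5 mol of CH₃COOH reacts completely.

Bonds broken (reactants):
  C–C: 1 × 337 = 337
  C–H: 3 × 418 = 1254
  C–O: 1 × 346 = 346
  C=O: 1 × 776 = 776
  O–H: 1 × 455 = 455
  O=O: 2 × 480 = 960
  Σ(broken) = 4128 kJ
Bonds formed (products):
  C=O: 4 × 776 = 3104
  O–H: 4 × 455 = 1820
  Σ(formed) = 4924 kJ
ΔH = Σ(broken) − Σ(formed) = 4128 − 4924 = −796 kJ
For 5× the reaction as written: 5 × (−796) = −3980 kJ

ΔH = −3980 kJ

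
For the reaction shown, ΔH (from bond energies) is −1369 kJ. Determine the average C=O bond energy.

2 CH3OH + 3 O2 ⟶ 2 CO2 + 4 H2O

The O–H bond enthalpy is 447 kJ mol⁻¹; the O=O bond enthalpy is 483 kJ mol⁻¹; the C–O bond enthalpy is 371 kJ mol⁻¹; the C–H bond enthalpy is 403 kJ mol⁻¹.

Let D be the C=O bond energy.
Σ(broken) = 6×403 + 2×371 + 2×447 + 3×483 = 5503
Σ(formed) = 4×D + 8×447 = 3576 + 4D
ΔH = Σ(broken) − Σ(formed) = (5503) − (3576 + 4D) = +1927 − 4D
Setting this equal to −1369 kJ gives 4D = 3296, so D = 824 kJ/mol.

D(C=O) ≈ 824 kJ/mol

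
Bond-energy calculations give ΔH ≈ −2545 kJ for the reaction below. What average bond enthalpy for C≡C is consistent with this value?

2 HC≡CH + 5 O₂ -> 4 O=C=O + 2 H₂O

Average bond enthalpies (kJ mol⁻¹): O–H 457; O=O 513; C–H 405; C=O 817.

D(C≡C) ≈ 817 kJ/mol

Let D be the C≡C bond energy.
Σ(broken) = 2×D + 4×405 + 5×513 = 4185 + 2D
Σ(formed) = 8×817 + 4×457 = 8364
ΔH = Σ(broken) − Σ(formed) = (4185 + 2D) − (8364) = −4179 + 2D
Setting this equal to −2545 kJ gives 2D = 1634, so D = 817 kJ/mol.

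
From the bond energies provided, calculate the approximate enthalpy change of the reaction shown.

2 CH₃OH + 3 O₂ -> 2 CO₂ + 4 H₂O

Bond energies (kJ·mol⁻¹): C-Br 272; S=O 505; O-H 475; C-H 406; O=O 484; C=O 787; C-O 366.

Bonds broken (reactants):
  C-H: 6 × 406 = 2436
  C-O: 2 × 366 = 732
  O-H: 2 × 475 = 950
  O=O: 3 × 484 = 1452
  Σ(broken) = 5570 kJ
Bonds formed (products):
  C=O: 4 × 787 = 3148
  O-H: 8 × 475 = 3800
  Σ(formed) = 6948 kJ
ΔH = Σ(broken) − Σ(formed) = 5570 − 6948 = −1378 kJ

ΔH ≈ −1378 kJ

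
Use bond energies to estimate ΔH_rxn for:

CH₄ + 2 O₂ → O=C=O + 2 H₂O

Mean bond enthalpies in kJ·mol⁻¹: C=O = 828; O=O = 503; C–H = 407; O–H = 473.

Bonds broken (reactants):
  C–H: 4 × 407 = 1628
  O=O: 2 × 503 = 1006
  Σ(broken) = 2634 kJ
Bonds formed (products):
  C=O: 2 × 828 = 1656
  O–H: 4 × 473 = 1892
  Σ(formed) = 3548 kJ
ΔH = Σ(broken) − Σ(formed) = 2634 − 3548 = −914 kJ

ΔH ≈ −914 kJ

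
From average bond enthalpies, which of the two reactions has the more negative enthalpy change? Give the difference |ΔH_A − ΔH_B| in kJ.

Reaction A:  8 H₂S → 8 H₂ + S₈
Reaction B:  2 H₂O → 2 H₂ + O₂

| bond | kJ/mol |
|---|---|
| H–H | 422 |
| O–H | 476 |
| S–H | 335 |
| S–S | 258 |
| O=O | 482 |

Reaction A, by 658 kJ

Reaction A:
  Bonds broken (reactants):
    S–H: 16 × 335 = 5360
    Σ(broken) = 5360 kJ
  Bonds formed (products):
    H–H: 8 × 422 = 3376
    S–S: 8 × 258 = 2064
    Σ(formed) = 5440 kJ
  ΔH_A = 5360 − 5440 = −80 kJ
Reaction B:
  Bonds broken (reactants):
    O–H: 4 × 476 = 1904
    Σ(broken) = 1904 kJ
  Bonds formed (products):
    H–H: 2 × 422 = 844
    O=O: 1 × 482 = 482
    Σ(formed) = 1326 kJ
  ΔH_B = 1904 − 1326 = +578 kJ
ΔH_A − ΔH_B = −658 kJ, so reaction A has the more negative ΔH; |ΔH_A − ΔH_B| = 658 kJ.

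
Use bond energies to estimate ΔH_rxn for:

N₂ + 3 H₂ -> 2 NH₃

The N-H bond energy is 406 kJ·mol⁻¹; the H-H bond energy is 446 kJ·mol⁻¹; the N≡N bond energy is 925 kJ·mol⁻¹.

ΔH ≈ −173 kJ

Bonds broken (reactants):
  H-H: 3 × 446 = 1338
  N≡N: 1 × 925 = 925
  Σ(broken) = 2263 kJ
Bonds formed (products):
  N-H: 6 × 406 = 2436
  Σ(formed) = 2436 kJ
ΔH = Σ(broken) − Σ(formed) = 2263 − 2436 = −173 kJ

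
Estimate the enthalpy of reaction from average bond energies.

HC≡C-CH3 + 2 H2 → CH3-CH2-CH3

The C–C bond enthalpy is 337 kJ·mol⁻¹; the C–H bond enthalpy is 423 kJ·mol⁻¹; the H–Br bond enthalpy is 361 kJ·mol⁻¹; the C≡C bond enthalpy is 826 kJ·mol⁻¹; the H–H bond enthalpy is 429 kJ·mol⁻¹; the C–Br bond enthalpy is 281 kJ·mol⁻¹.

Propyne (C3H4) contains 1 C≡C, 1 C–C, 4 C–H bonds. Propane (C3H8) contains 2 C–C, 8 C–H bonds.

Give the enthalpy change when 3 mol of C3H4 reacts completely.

Bonds broken (reactants):
  C≡C: 1 × 826 = 826
  C–C: 1 × 337 = 337
  C–H: 4 × 423 = 1692
  H–H: 2 × 429 = 858
  Σ(broken) = 3713 kJ
Bonds formed (products):
  C–C: 2 × 337 = 674
  C–H: 8 × 423 = 3384
  Σ(formed) = 4058 kJ
ΔH = Σ(broken) − Σ(formed) = 3713 − 4058 = −345 kJ
For 3× the reaction as written: 3 × (−345) = −1035 kJ

ΔH = −1035 kJ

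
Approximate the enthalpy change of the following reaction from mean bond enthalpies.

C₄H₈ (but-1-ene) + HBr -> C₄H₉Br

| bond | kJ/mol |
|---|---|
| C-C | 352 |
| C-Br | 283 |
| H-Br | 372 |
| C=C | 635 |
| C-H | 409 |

Bonds broken (reactants):
  C-C: 2 × 352 = 704
  C-H: 8 × 409 = 3272
  C=C: 1 × 635 = 635
  H-Br: 1 × 372 = 372
  Σ(broken) = 4983 kJ
Bonds formed (products):
  C-Br: 1 × 283 = 283
  C-C: 3 × 352 = 1056
  C-H: 9 × 409 = 3681
  Σ(formed) = 5020 kJ
ΔH = Σ(broken) − Σ(formed) = 4983 − 5020 = −37 kJ

ΔH ≈ −37 kJ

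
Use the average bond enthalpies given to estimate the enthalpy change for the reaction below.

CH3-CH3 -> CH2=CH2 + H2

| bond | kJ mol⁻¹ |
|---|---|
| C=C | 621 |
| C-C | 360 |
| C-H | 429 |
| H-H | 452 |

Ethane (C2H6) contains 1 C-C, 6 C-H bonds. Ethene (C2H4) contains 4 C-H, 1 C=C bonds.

Bonds broken (reactants):
  C-C: 1 × 360 = 360
  C-H: 6 × 429 = 2574
  Σ(broken) = 2934 kJ
Bonds formed (products):
  C-H: 4 × 429 = 1716
  C=C: 1 × 621 = 621
  H-H: 1 × 452 = 452
  Σ(formed) = 2789 kJ
ΔH = Σ(broken) − Σ(formed) = 2934 − 2789 = +145 kJ

ΔH ≈ +145 kJ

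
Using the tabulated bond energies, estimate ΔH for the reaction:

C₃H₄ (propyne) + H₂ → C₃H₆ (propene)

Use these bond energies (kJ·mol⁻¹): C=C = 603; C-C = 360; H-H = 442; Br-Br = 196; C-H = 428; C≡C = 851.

ΔH ≈ −166 kJ

Bonds broken (reactants):
  C≡C: 1 × 851 = 851
  C-C: 1 × 360 = 360
  C-H: 4 × 428 = 1712
  H-H: 1 × 442 = 442
  Σ(broken) = 3365 kJ
Bonds formed (products):
  C-C: 1 × 360 = 360
  C-H: 6 × 428 = 2568
  C=C: 1 × 603 = 603
  Σ(formed) = 3531 kJ
ΔH = Σ(broken) − Σ(formed) = 3365 − 3531 = −166 kJ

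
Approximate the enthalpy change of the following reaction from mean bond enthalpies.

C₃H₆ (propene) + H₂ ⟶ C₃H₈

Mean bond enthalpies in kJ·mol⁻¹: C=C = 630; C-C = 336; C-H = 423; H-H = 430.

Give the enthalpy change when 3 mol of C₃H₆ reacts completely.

ΔH = −366 kJ

Bonds broken (reactants):
  C-C: 1 × 336 = 336
  C-H: 6 × 423 = 2538
  C=C: 1 × 630 = 630
  H-H: 1 × 430 = 430
  Σ(broken) = 3934 kJ
Bonds formed (products):
  C-C: 2 × 336 = 672
  C-H: 8 × 423 = 3384
  Σ(formed) = 4056 kJ
ΔH = Σ(broken) − Σ(formed) = 3934 − 4056 = −122 kJ
For 3× the reaction as written: 3 × (−122) = −366 kJ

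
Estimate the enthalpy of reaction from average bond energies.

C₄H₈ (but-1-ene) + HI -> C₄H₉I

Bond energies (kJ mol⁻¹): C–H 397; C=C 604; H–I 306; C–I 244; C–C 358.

Bonds broken (reactants):
  C–C: 2 × 358 = 716
  C–H: 8 × 397 = 3176
  C=C: 1 × 604 = 604
  H–I: 1 × 306 = 306
  Σ(broken) = 4802 kJ
Bonds formed (products):
  C–C: 3 × 358 = 1074
  C–H: 9 × 397 = 3573
  C–I: 1 × 244 = 244
  Σ(formed) = 4891 kJ
ΔH = Σ(broken) − Σ(formed) = 4802 − 4891 = −89 kJ

ΔH ≈ −89 kJ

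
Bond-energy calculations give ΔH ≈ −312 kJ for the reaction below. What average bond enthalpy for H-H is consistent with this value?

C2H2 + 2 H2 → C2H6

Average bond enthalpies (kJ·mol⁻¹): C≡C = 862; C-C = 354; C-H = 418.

Let D be the H-H bond energy.
Σ(broken) = 1×862 + 2×418 + 2×D = 1698 + 2D
Σ(formed) = 1×354 + 6×418 = 2862
ΔH = Σ(broken) − Σ(formed) = (1698 + 2D) − (2862) = −1164 + 2D
Setting this equal to −312 kJ gives 2D = 852, so D = 426 kJ/mol.

D(H-H) ≈ 426 kJ/mol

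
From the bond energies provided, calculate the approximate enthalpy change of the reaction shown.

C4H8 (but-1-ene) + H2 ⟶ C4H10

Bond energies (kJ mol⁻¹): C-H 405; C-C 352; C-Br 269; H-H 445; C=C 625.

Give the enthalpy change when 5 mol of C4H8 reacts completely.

Bonds broken (reactants):
  C-C: 2 × 352 = 704
  C-H: 8 × 405 = 3240
  C=C: 1 × 625 = 625
  H-H: 1 × 445 = 445
  Σ(broken) = 5014 kJ
Bonds formed (products):
  C-C: 3 × 352 = 1056
  C-H: 10 × 405 = 4050
  Σ(formed) = 5106 kJ
ΔH = Σ(broken) − Σ(formed) = 5014 − 5106 = −92 kJ
For 5× the reaction as written: 5 × (−92) = −460 kJ

ΔH = −460 kJ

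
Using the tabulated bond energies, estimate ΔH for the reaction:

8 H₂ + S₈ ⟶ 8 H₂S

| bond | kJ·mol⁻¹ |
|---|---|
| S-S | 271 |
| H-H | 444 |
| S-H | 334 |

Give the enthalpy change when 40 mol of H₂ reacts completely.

ΔH = +1880 kJ

Bonds broken (reactants):
  H-H: 8 × 444 = 3552
  S-S: 8 × 271 = 2168
  Σ(broken) = 5720 kJ
Bonds formed (products):
  S-H: 16 × 334 = 5344
  Σ(formed) = 5344 kJ
ΔH = Σ(broken) − Σ(formed) = 5720 − 5344 = +376 kJ
For 5× the reaction as written: 5 × (+376) = +1880 kJ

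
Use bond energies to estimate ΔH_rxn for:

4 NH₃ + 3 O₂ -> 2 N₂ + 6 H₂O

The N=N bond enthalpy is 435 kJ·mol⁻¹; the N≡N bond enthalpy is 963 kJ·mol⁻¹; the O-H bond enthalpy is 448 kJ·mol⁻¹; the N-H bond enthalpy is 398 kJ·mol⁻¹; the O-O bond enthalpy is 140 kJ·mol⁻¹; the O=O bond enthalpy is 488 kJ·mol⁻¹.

Bonds broken (reactants):
  N-H: 12 × 398 = 4776
  O=O: 3 × 488 = 1464
  Σ(broken) = 6240 kJ
Bonds formed (products):
  N≡N: 2 × 963 = 1926
  O-H: 12 × 448 = 5376
  Σ(formed) = 7302 kJ
ΔH = Σ(broken) − Σ(formed) = 6240 − 7302 = −1062 kJ

ΔH ≈ −1062 kJ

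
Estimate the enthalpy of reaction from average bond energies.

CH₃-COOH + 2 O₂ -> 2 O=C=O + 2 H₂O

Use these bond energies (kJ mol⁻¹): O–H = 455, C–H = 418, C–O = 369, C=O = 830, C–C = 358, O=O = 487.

Bonds broken (reactants):
  C–C: 1 × 358 = 358
  C–H: 3 × 418 = 1254
  C–O: 1 × 369 = 369
  C=O: 1 × 830 = 830
  O–H: 1 × 455 = 455
  O=O: 2 × 487 = 974
  Σ(broken) = 4240 kJ
Bonds formed (products):
  C=O: 4 × 830 = 3320
  O–H: 4 × 455 = 1820
  Σ(formed) = 5140 kJ
ΔH = Σ(broken) − Σ(formed) = 4240 − 5140 = −900 kJ

ΔH ≈ −900 kJ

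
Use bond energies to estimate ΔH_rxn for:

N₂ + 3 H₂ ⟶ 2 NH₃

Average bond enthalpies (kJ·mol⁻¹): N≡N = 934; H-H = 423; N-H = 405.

Bonds broken (reactants):
  H-H: 3 × 423 = 1269
  N≡N: 1 × 934 = 934
  Σ(broken) = 2203 kJ
Bonds formed (products):
  N-H: 6 × 405 = 2430
  Σ(formed) = 2430 kJ
ΔH = Σ(broken) − Σ(formed) = 2203 − 2430 = −227 kJ

ΔH ≈ −227 kJ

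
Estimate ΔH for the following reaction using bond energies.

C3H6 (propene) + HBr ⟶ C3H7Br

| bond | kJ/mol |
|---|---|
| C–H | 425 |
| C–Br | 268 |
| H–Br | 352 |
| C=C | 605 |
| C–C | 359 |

Bonds broken (reactants):
  C–C: 1 × 359 = 359
  C–H: 6 × 425 = 2550
  C=C: 1 × 605 = 605
  H–Br: 1 × 352 = 352
  Σ(broken) = 3866 kJ
Bonds formed (products):
  C–Br: 1 × 268 = 268
  C–C: 2 × 359 = 718
  C–H: 7 × 425 = 2975
  Σ(formed) = 3961 kJ
ΔH = Σ(broken) − Σ(formed) = 3866 − 3961 = −95 kJ

ΔH ≈ −95 kJ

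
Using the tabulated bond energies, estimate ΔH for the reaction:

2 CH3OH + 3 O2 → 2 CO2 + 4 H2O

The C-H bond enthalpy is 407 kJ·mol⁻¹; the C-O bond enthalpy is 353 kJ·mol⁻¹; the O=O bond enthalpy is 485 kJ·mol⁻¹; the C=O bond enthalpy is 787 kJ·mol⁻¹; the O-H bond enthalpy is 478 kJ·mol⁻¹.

ΔH ≈ −1413 kJ

Bonds broken (reactants):
  C-H: 6 × 407 = 2442
  C-O: 2 × 353 = 706
  O-H: 2 × 478 = 956
  O=O: 3 × 485 = 1455
  Σ(broken) = 5559 kJ
Bonds formed (products):
  C=O: 4 × 787 = 3148
  O-H: 8 × 478 = 3824
  Σ(formed) = 6972 kJ
ΔH = Σ(broken) − Σ(formed) = 5559 − 6972 = −1413 kJ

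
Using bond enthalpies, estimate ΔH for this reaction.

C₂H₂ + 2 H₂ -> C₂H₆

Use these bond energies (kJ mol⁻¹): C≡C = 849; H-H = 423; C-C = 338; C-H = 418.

ΔH ≈ −315 kJ

Bonds broken (reactants):
  C≡C: 1 × 849 = 849
  C-H: 2 × 418 = 836
  H-H: 2 × 423 = 846
  Σ(broken) = 2531 kJ
Bonds formed (products):
  C-C: 1 × 338 = 338
  C-H: 6 × 418 = 2508
  Σ(formed) = 2846 kJ
ΔH = Σ(broken) − Σ(formed) = 2531 − 2846 = −315 kJ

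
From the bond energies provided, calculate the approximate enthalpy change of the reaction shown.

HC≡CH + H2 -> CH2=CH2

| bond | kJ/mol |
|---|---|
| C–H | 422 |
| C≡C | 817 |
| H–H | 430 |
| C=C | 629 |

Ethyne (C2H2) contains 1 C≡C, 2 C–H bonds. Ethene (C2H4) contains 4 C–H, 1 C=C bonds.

Bonds broken (reactants):
  C≡C: 1 × 817 = 817
  C–H: 2 × 422 = 844
  H–H: 1 × 430 = 430
  Σ(broken) = 2091 kJ
Bonds formed (products):
  C–H: 4 × 422 = 1688
  C=C: 1 × 629 = 629
  Σ(formed) = 2317 kJ
ΔH = Σ(broken) − Σ(formed) = 2091 − 2317 = −226 kJ

ΔH ≈ −226 kJ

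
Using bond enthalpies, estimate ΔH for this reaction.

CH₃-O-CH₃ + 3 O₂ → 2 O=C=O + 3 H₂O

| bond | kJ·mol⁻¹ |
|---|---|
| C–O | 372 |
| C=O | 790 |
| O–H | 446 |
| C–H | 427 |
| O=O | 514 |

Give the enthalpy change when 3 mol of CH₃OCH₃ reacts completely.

Bonds broken (reactants):
  C–H: 6 × 427 = 2562
  C–O: 2 × 372 = 744
  O=O: 3 × 514 = 1542
  Σ(broken) = 4848 kJ
Bonds formed (products):
  C=O: 4 × 790 = 3160
  O–H: 6 × 446 = 2676
  Σ(formed) = 5836 kJ
ΔH = Σ(broken) − Σ(formed) = 4848 − 5836 = −988 kJ
For 3× the reaction as written: 3 × (−988) = −2964 kJ

ΔH = −2964 kJ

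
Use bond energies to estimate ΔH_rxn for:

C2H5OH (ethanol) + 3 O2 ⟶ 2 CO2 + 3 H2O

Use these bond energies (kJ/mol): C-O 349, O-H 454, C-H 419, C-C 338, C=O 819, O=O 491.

Bonds broken (reactants):
  C-C: 1 × 338 = 338
  C-H: 5 × 419 = 2095
  C-O: 1 × 349 = 349
  O-H: 1 × 454 = 454
  O=O: 3 × 491 = 1473
  Σ(broken) = 4709 kJ
Bonds formed (products):
  C=O: 4 × 819 = 3276
  O-H: 6 × 454 = 2724
  Σ(formed) = 6000 kJ
ΔH = Σ(broken) − Σ(formed) = 4709 − 6000 = −1291 kJ

ΔH ≈ −1291 kJ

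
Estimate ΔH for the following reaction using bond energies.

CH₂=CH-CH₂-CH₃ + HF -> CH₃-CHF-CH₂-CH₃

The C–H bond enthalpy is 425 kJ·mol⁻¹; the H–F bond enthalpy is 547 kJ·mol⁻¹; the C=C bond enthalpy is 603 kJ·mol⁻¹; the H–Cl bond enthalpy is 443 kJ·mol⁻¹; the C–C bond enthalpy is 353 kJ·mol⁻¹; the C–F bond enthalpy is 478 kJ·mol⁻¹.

Bonds broken (reactants):
  C–C: 2 × 353 = 706
  C–H: 8 × 425 = 3400
  C=C: 1 × 603 = 603
  H–F: 1 × 547 = 547
  Σ(broken) = 5256 kJ
Bonds formed (products):
  C–C: 3 × 353 = 1059
  C–F: 1 × 478 = 478
  C–H: 9 × 425 = 3825
  Σ(formed) = 5362 kJ
ΔH = Σ(broken) − Σ(formed) = 5256 − 5362 = −106 kJ

ΔH ≈ −106 kJ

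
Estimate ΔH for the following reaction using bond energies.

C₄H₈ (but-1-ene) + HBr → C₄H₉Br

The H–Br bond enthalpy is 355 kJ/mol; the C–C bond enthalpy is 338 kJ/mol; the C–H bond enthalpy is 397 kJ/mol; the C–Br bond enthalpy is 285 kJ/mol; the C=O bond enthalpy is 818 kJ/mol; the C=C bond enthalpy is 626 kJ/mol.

ΔH ≈ −39 kJ

Bonds broken (reactants):
  C–C: 2 × 338 = 676
  C–H: 8 × 397 = 3176
  C=C: 1 × 626 = 626
  H–Br: 1 × 355 = 355
  Σ(broken) = 4833 kJ
Bonds formed (products):
  C–Br: 1 × 285 = 285
  C–C: 3 × 338 = 1014
  C–H: 9 × 397 = 3573
  Σ(formed) = 4872 kJ
ΔH = Σ(broken) − Σ(formed) = 4833 − 4872 = −39 kJ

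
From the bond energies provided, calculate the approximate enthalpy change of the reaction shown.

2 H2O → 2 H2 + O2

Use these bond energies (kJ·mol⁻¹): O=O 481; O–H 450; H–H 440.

Bonds broken (reactants):
  O–H: 4 × 450 = 1800
  Σ(broken) = 1800 kJ
Bonds formed (products):
  H–H: 2 × 440 = 880
  O=O: 1 × 481 = 481
  Σ(formed) = 1361 kJ
ΔH = Σ(broken) − Σ(formed) = 1800 − 1361 = +439 kJ

ΔH ≈ +439 kJ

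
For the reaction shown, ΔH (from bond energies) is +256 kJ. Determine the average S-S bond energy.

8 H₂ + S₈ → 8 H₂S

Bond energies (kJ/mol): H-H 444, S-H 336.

D(S-S) ≈ 260 kJ/mol

Let D be the S-S bond energy.
Σ(broken) = 8×444 + 8×D = 3552 + 8D
Σ(formed) = 16×336 = 5376
ΔH = Σ(broken) − Σ(formed) = (3552 + 8D) − (5376) = −1824 + 8D
Setting this equal to +256 kJ gives 8D = 2080, so D = 260 kJ/mol.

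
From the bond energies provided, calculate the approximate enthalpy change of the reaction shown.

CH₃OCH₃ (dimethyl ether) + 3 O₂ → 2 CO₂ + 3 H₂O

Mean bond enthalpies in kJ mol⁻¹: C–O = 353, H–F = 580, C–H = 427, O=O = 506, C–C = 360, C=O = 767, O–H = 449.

ΔH ≈ −976 kJ

Bonds broken (reactants):
  C–H: 6 × 427 = 2562
  C–O: 2 × 353 = 706
  O=O: 3 × 506 = 1518
  Σ(broken) = 4786 kJ
Bonds formed (products):
  C=O: 4 × 767 = 3068
  O–H: 6 × 449 = 2694
  Σ(formed) = 5762 kJ
ΔH = Σ(broken) − Σ(formed) = 4786 − 5762 = −976 kJ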